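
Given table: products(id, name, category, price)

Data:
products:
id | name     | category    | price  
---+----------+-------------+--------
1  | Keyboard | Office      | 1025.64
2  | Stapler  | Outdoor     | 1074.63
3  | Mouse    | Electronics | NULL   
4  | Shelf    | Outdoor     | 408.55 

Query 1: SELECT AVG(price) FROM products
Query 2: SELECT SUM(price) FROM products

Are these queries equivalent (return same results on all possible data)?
No, not equivalent

Query 1 returns: [(836.2733333333334,)]
Query 2 returns: [(2508.82,)]

Reason: AVG vs SUM give different aggregate values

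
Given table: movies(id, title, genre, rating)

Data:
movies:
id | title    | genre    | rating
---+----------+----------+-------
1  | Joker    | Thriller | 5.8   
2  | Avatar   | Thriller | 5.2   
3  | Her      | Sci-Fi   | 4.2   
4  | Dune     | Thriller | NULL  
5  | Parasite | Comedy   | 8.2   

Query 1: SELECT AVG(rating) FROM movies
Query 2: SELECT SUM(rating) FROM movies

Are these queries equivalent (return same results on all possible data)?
No, not equivalent

Query 1 returns: [(5.85,)]
Query 2 returns: [(23.4,)]

Reason: AVG vs SUM give different aggregate values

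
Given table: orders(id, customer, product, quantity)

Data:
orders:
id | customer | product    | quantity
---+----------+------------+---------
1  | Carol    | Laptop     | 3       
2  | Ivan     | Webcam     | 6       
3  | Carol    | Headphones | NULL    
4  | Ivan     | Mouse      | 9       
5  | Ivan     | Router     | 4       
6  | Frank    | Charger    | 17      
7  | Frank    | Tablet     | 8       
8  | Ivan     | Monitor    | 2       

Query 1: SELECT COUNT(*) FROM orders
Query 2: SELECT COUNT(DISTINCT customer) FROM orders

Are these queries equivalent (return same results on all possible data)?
No, not equivalent

Query 1 returns: [(8,)]
Query 2 returns: [(3,)]

Reason: COUNT(*) counts rows, COUNT(DISTINCT customer) counts unique customers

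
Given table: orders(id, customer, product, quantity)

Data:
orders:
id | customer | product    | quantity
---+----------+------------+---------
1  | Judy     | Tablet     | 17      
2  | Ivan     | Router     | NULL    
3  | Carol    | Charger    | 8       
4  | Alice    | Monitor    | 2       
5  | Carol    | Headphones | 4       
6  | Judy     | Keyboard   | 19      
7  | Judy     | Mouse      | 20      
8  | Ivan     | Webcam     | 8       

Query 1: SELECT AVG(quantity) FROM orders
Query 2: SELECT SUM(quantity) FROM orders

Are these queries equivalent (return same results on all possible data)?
No, not equivalent

Query 1 returns: [(11.142857142857142,)]
Query 2 returns: [(78,)]

Reason: AVG vs SUM give different aggregate values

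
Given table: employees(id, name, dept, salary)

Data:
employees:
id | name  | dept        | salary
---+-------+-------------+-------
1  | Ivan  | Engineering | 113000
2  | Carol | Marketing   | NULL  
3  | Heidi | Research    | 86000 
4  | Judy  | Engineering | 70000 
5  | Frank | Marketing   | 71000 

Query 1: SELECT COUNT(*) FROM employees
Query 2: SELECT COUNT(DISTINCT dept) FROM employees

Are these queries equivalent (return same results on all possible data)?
No, not equivalent

Query 1 returns: [(5,)]
Query 2 returns: [(3,)]

Reason: COUNT(*) counts rows, COUNT(DISTINCT dept) counts unique depts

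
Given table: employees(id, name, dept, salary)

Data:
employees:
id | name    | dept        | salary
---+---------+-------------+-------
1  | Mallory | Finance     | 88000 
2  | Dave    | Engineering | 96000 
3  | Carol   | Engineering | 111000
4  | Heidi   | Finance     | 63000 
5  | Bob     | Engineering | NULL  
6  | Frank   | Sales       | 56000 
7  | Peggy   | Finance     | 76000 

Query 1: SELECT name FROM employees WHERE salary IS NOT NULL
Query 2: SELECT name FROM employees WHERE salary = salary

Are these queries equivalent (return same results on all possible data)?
Yes, equivalent

Both queries return: [('Carol',), ('Dave',), ('Frank',), ('Heidi',), ('Mallory',), ('Peggy',)]

Reason: IS NOT NULL vs self-equality (both exclude NULLs)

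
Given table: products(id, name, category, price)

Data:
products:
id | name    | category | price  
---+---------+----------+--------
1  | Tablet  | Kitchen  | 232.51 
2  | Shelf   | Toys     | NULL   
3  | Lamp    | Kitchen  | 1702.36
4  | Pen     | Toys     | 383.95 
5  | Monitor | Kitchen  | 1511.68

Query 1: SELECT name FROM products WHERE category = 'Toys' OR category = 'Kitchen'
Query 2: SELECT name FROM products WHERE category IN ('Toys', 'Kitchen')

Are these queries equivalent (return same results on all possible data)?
Yes, equivalent

Both queries return: [('Lamp',), ('Monitor',), ('Pen',), ('Shelf',), ('Tablet',)]

Reason: OR vs IN are equivalent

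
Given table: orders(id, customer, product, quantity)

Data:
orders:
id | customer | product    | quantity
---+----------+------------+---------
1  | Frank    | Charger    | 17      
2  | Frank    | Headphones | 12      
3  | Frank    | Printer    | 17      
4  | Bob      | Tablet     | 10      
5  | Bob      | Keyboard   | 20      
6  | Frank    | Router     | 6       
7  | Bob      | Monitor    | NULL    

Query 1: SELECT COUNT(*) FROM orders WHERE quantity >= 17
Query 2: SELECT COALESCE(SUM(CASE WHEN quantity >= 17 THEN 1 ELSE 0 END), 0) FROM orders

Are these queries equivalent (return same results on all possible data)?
Yes, equivalent

Both queries return: [(3,)]

Reason: COUNT with WHERE vs conditional SUM (COALESCE handles empty-table NULL)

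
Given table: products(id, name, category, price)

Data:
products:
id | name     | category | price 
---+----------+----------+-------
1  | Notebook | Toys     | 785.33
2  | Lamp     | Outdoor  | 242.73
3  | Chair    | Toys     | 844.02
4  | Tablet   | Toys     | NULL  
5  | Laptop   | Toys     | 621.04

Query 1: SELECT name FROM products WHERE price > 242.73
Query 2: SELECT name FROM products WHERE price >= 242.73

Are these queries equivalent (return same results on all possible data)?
No, not equivalent

Query 1 returns: [('Notebook',), ('Chair',), ('Laptop',)]
Query 2 returns: [('Notebook',), ('Lamp',), ('Chair',), ('Laptop',)]

Reason: > vs >= gives different results when price = 242.73 exists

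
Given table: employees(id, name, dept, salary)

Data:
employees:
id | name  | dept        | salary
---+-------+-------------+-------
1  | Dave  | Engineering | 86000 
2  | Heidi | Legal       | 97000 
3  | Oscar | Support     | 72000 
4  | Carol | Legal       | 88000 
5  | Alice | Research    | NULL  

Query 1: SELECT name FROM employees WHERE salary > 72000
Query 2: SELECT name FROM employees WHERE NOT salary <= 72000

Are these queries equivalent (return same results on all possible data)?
Yes, equivalent

Both queries return: [('Carol',), ('Dave',), ('Heidi',)]

Reason: Both filter salary > 72000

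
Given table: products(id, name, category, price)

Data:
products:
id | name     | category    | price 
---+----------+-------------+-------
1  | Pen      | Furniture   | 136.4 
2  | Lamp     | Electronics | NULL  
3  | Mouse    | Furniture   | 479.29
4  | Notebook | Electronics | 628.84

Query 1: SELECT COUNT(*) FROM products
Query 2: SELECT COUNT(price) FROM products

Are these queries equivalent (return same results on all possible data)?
No, not equivalent

Query 1 returns: [(4,)]
Query 2 returns: [(3,)]

Reason: COUNT(*) includes NULLs, COUNT(column) excludes them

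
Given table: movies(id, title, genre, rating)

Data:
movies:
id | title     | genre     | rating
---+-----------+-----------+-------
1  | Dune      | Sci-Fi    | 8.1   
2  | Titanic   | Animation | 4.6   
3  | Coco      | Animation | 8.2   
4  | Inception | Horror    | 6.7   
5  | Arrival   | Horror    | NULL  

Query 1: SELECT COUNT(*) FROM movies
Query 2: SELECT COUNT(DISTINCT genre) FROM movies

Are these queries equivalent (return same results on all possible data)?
No, not equivalent

Query 1 returns: [(5,)]
Query 2 returns: [(3,)]

Reason: COUNT(*) counts rows, COUNT(DISTINCT genre) counts unique genres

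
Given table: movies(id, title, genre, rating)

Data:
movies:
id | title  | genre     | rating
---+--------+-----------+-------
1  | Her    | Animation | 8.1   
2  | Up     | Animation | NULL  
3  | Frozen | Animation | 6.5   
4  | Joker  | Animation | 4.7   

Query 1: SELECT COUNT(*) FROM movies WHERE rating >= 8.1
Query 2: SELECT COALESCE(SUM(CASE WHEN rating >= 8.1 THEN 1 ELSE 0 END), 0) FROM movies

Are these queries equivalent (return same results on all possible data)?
Yes, equivalent

Both queries return: [(1,)]

Reason: COUNT with WHERE vs conditional SUM (COALESCE handles empty-table NULL)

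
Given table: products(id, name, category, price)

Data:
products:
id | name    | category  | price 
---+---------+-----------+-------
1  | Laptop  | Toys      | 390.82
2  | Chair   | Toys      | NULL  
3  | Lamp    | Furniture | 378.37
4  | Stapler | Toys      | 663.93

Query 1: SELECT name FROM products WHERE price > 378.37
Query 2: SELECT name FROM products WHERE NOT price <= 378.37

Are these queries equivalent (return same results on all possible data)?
Yes, equivalent

Both queries return: [('Laptop',), ('Stapler',)]

Reason: Both filter price > 378.37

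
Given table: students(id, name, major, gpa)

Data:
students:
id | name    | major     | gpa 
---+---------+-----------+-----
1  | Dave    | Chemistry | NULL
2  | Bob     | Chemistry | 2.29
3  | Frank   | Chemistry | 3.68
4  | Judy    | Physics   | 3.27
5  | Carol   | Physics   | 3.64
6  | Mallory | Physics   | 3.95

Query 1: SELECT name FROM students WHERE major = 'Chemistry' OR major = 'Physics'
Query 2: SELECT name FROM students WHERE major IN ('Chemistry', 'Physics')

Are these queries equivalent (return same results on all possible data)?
Yes, equivalent

Both queries return: [('Bob',), ('Carol',), ('Dave',), ('Frank',), ('Judy',), ('Mallory',)]

Reason: OR vs IN are equivalent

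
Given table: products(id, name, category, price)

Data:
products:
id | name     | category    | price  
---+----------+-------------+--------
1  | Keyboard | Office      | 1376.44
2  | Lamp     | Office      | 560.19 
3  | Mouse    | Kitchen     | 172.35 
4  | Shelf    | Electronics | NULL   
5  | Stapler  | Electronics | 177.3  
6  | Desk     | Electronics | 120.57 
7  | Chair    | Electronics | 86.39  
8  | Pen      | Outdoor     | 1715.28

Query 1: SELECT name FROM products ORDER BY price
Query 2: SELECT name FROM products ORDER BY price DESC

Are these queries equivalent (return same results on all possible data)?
No, not equivalent

Query 1 returns: [('Shelf',), ('Chair',), ('Desk',), ('Mouse',), ('Stapler',), ('Lamp',), ('Keyboard',), ('Pen',)]
Query 2 returns: [('Pen',), ('Keyboard',), ('Lamp',), ('Stapler',), ('Mouse',), ('Desk',), ('Chair',), ('Shelf',)]

Reason: ASC vs DESC gives opposite ordering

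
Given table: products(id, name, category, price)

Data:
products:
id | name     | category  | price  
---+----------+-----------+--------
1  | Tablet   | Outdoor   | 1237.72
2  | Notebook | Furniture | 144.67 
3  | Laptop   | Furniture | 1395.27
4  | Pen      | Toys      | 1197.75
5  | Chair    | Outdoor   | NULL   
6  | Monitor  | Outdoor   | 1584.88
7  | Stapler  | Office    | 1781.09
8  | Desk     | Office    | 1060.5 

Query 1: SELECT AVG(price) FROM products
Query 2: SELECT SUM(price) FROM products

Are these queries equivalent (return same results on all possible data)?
No, not equivalent

Query 1 returns: [(1200.2685714285712,)]
Query 2 returns: [(8401.88,)]

Reason: AVG vs SUM give different aggregate values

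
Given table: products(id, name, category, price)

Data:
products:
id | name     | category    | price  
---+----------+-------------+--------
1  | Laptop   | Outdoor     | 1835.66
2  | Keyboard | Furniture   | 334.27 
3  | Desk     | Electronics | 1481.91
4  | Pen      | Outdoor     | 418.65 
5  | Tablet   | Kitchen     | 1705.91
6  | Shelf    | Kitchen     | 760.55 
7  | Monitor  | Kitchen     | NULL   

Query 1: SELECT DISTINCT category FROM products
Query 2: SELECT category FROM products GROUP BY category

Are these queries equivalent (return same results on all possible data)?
Yes, equivalent

Both queries return: [('Electronics',), ('Furniture',), ('Kitchen',), ('Outdoor',)]

Reason: Both get unique categorys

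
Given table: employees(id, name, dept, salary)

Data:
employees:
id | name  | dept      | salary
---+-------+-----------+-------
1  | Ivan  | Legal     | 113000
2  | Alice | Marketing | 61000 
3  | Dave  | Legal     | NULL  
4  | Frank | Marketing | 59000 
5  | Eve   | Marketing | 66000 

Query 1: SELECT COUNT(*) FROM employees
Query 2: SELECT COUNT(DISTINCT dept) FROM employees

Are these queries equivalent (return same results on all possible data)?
No, not equivalent

Query 1 returns: [(5,)]
Query 2 returns: [(2,)]

Reason: COUNT(*) counts rows, COUNT(DISTINCT dept) counts unique depts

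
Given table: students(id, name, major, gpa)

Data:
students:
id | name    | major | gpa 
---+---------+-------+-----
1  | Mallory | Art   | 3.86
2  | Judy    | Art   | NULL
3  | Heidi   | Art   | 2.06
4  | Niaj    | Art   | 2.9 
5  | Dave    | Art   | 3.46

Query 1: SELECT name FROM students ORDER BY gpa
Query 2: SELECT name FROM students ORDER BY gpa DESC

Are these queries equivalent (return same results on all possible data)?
No, not equivalent

Query 1 returns: [('Judy',), ('Heidi',), ('Niaj',), ('Dave',), ('Mallory',)]
Query 2 returns: [('Mallory',), ('Dave',), ('Niaj',), ('Heidi',), ('Judy',)]

Reason: ASC vs DESC gives opposite ordering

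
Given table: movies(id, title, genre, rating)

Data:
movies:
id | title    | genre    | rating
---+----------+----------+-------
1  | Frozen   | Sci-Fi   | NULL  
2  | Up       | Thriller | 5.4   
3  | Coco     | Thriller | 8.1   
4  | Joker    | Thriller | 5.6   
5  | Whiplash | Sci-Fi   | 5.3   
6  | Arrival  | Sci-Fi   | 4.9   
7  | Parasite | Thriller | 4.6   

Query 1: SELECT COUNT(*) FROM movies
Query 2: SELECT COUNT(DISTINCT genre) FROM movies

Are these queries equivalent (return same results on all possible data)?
No, not equivalent

Query 1 returns: [(7,)]
Query 2 returns: [(2,)]

Reason: COUNT(*) counts rows, COUNT(DISTINCT genre) counts unique genres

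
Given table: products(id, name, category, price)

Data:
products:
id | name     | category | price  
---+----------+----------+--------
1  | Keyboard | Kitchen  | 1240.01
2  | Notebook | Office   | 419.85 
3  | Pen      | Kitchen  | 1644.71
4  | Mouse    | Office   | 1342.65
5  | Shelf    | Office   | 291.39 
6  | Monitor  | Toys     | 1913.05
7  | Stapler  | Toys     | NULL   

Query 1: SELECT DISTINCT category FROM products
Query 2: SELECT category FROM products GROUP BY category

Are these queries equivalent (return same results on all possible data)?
Yes, equivalent

Both queries return: [('Kitchen',), ('Office',), ('Toys',)]

Reason: Both get unique categorys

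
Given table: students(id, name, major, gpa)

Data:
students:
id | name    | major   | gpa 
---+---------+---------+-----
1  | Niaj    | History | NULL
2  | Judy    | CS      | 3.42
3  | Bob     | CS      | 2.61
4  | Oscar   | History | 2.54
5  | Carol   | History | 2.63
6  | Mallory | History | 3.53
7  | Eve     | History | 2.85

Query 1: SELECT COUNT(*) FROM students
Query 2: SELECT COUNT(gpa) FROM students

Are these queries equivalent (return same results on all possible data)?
No, not equivalent

Query 1 returns: [(7,)]
Query 2 returns: [(6,)]

Reason: COUNT(*) includes NULLs, COUNT(column) excludes them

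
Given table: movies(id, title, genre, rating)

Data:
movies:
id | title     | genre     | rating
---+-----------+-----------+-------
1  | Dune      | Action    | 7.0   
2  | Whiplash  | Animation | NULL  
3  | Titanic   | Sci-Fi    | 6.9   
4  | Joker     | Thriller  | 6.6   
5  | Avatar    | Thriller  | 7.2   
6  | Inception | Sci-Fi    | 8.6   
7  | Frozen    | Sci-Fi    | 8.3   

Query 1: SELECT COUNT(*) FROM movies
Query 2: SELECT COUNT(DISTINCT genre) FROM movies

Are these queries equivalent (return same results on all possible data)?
No, not equivalent

Query 1 returns: [(7,)]
Query 2 returns: [(4,)]

Reason: COUNT(*) counts rows, COUNT(DISTINCT genre) counts unique genres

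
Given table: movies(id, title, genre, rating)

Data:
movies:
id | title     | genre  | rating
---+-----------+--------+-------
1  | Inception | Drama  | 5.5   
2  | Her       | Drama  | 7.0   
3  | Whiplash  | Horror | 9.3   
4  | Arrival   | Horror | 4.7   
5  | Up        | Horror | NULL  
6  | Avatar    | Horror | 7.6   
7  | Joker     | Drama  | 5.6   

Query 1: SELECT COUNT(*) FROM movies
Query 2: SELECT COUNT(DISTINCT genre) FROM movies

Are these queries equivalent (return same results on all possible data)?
No, not equivalent

Query 1 returns: [(7,)]
Query 2 returns: [(2,)]

Reason: COUNT(*) counts rows, COUNT(DISTINCT genre) counts unique genres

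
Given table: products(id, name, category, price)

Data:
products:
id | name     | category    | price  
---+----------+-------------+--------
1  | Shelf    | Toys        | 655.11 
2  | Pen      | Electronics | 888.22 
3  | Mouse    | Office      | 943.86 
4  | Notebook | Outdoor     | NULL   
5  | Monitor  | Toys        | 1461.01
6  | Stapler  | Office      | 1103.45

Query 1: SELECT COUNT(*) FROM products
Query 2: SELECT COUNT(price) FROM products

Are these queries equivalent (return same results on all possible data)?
No, not equivalent

Query 1 returns: [(6,)]
Query 2 returns: [(5,)]

Reason: COUNT(*) includes NULLs, COUNT(column) excludes them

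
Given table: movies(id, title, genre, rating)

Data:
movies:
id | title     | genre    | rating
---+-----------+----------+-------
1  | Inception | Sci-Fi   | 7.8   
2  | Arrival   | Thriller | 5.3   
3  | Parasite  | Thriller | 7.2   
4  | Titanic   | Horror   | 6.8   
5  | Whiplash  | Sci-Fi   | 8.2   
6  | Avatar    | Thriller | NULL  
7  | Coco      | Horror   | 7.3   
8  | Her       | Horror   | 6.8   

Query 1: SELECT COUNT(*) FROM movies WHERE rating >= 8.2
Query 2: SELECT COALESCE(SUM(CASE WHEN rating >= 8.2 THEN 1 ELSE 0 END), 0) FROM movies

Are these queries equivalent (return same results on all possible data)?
Yes, equivalent

Both queries return: [(1,)]

Reason: COUNT with WHERE vs conditional SUM (COALESCE handles empty-table NULL)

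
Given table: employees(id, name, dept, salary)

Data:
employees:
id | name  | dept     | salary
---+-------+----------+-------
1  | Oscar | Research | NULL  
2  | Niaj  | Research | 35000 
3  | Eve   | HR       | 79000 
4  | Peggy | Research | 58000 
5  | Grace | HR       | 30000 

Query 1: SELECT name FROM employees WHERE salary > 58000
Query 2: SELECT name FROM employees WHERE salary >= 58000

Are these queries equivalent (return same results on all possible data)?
No, not equivalent

Query 1 returns: [('Eve',)]
Query 2 returns: [('Eve',), ('Peggy',)]

Reason: > vs >= gives different results when salary = 58000 exists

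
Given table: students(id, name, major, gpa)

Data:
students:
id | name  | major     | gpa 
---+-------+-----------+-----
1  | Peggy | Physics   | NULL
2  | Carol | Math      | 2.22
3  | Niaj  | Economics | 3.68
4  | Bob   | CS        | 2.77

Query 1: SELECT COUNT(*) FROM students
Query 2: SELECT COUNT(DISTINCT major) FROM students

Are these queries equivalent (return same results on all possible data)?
No, not equivalent

Query 1 returns: [(4,)]
Query 2 returns: [(4,)]

Reason: COUNT(*) counts rows, COUNT(DISTINCT major) counts unique majors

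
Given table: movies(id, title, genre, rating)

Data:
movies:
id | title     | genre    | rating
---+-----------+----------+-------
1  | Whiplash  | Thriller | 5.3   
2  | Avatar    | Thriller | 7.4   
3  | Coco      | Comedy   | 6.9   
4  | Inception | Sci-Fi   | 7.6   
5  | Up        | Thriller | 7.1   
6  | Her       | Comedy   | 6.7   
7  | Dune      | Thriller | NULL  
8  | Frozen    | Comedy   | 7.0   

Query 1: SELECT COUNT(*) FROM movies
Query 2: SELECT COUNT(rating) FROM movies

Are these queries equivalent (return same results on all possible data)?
No, not equivalent

Query 1 returns: [(8,)]
Query 2 returns: [(7,)]

Reason: COUNT(*) includes NULLs, COUNT(column) excludes them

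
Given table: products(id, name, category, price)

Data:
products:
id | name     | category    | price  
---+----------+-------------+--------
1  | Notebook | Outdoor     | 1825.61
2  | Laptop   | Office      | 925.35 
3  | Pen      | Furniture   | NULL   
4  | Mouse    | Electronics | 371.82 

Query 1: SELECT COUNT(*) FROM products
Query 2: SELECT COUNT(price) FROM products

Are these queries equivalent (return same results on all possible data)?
No, not equivalent

Query 1 returns: [(4,)]
Query 2 returns: [(3,)]

Reason: COUNT(*) includes NULLs, COUNT(column) excludes them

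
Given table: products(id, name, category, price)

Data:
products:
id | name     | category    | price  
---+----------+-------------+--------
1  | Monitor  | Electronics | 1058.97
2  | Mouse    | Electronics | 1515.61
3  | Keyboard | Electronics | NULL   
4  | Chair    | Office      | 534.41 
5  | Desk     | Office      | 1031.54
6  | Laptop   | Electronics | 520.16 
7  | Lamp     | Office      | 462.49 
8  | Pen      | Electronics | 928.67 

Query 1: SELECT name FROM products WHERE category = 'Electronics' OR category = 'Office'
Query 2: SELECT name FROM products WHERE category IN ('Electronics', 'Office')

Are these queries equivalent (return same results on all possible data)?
Yes, equivalent

Both queries return: [('Chair',), ('Desk',), ('Keyboard',), ('Lamp',), ('Laptop',), ('Monitor',), ('Mouse',), ('Pen',)]

Reason: OR vs IN are equivalent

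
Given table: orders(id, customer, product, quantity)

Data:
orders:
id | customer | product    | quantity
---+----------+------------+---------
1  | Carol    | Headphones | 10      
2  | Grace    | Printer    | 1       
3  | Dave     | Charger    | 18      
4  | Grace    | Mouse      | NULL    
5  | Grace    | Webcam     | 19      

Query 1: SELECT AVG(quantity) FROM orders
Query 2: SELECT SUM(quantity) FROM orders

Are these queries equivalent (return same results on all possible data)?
No, not equivalent

Query 1 returns: [(12.0,)]
Query 2 returns: [(48,)]

Reason: AVG vs SUM give different aggregate values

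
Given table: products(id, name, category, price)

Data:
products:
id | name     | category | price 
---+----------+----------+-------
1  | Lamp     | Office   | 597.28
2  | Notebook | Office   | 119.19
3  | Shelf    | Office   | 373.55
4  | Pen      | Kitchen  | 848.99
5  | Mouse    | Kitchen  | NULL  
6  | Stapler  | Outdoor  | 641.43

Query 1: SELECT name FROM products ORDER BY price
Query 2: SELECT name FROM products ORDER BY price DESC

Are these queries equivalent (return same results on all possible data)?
No, not equivalent

Query 1 returns: [('Mouse',), ('Notebook',), ('Shelf',), ('Lamp',), ('Stapler',), ('Pen',)]
Query 2 returns: [('Pen',), ('Stapler',), ('Lamp',), ('Shelf',), ('Notebook',), ('Mouse',)]

Reason: ASC vs DESC gives opposite ordering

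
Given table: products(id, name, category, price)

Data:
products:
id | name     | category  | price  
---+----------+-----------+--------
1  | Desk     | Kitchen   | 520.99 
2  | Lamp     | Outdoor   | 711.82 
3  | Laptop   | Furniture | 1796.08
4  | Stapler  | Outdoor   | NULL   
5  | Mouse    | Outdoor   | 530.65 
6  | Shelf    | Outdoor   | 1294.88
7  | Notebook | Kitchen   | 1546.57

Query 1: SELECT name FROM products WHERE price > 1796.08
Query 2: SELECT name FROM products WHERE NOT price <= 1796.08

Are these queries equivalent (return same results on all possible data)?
Yes, equivalent

Both queries return: []

Reason: Both filter price > 1796.08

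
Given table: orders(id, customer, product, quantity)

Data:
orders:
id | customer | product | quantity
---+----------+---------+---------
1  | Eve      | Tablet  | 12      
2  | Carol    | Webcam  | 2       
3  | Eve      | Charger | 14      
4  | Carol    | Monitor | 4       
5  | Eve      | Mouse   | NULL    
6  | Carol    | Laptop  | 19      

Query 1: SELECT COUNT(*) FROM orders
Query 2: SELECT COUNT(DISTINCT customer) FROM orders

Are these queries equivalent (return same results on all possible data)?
No, not equivalent

Query 1 returns: [(6,)]
Query 2 returns: [(2,)]

Reason: COUNT(*) counts rows, COUNT(DISTINCT customer) counts unique customers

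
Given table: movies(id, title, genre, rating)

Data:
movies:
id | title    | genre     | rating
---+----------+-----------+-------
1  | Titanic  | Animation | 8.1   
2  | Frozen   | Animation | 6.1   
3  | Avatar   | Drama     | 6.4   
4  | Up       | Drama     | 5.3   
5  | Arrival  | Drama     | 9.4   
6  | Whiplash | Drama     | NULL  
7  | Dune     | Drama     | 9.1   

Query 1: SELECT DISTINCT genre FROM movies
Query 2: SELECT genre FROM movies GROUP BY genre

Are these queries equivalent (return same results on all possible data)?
Yes, equivalent

Both queries return: [('Animation',), ('Drama',)]

Reason: Both get unique genres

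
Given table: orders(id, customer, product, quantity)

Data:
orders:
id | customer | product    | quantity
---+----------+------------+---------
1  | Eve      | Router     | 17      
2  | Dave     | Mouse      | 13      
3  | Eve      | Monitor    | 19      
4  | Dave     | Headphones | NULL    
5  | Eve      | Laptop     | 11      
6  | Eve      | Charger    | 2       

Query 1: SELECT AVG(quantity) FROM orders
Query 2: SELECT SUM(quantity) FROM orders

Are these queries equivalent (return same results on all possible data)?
No, not equivalent

Query 1 returns: [(12.4,)]
Query 2 returns: [(62,)]

Reason: AVG vs SUM give different aggregate values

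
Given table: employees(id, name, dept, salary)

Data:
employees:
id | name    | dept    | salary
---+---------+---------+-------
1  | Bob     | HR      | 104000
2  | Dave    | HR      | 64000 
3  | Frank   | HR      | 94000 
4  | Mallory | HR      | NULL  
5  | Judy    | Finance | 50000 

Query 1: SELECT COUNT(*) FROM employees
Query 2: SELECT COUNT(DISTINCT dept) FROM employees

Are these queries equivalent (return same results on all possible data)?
No, not equivalent

Query 1 returns: [(5,)]
Query 2 returns: [(2,)]

Reason: COUNT(*) counts rows, COUNT(DISTINCT dept) counts unique depts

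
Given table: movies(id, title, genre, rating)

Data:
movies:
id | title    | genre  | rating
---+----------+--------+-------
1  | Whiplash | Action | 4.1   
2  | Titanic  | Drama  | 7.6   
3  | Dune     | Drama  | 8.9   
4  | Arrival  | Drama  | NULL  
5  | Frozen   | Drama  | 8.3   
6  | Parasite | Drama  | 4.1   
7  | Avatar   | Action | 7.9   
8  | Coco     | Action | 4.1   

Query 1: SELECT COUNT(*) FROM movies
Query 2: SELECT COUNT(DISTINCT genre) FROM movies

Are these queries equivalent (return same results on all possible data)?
No, not equivalent

Query 1 returns: [(8,)]
Query 2 returns: [(2,)]

Reason: COUNT(*) counts rows, COUNT(DISTINCT genre) counts unique genres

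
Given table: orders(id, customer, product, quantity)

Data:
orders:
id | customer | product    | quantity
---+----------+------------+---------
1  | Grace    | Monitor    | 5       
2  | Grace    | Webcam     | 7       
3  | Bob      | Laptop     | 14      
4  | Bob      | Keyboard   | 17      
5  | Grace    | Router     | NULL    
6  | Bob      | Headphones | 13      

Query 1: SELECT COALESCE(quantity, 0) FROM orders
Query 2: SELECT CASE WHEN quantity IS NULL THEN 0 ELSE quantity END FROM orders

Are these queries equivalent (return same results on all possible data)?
Yes, equivalent

Both queries return: [(0,), (5,), (7,), (13,), (14,), (17,)]

Reason: COALESCE vs CASE for NULL handling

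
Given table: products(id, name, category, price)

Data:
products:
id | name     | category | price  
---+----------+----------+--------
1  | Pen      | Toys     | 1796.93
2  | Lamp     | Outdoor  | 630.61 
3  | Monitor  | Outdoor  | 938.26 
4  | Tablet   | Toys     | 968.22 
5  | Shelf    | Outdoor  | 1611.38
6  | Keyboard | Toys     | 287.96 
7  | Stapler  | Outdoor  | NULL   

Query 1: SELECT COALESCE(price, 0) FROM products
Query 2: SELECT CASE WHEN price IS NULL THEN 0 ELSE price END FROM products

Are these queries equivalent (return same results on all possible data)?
Yes, equivalent

Both queries return: [(0,), (287.96,), (630.61,), (938.26,), (968.22,), (1611.38,), (1796.93,)]

Reason: COALESCE vs CASE for NULL handling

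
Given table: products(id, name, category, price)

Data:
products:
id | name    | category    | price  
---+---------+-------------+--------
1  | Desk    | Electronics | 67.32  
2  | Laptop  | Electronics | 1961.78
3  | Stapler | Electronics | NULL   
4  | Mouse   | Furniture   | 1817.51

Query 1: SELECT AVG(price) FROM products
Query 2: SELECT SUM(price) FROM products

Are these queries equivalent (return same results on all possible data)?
No, not equivalent

Query 1 returns: [(1282.2033333333334,)]
Query 2 returns: [(3846.61,)]

Reason: AVG vs SUM give different aggregate values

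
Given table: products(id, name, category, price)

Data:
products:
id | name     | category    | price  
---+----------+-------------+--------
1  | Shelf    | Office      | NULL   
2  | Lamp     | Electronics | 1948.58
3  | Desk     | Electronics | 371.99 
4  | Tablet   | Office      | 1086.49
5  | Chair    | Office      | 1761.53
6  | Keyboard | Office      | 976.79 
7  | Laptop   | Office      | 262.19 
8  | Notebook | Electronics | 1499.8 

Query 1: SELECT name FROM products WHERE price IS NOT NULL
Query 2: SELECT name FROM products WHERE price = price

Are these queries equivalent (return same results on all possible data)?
Yes, equivalent

Both queries return: [('Chair',), ('Desk',), ('Keyboard',), ('Lamp',), ('Laptop',), ('Notebook',), ('Tablet',)]

Reason: IS NOT NULL vs self-equality (both exclude NULLs)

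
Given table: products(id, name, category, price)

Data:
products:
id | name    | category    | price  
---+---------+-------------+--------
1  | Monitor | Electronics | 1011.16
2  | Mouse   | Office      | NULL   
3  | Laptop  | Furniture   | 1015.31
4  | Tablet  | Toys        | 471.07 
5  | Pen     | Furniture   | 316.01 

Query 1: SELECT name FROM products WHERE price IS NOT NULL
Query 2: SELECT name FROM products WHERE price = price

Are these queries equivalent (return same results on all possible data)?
Yes, equivalent

Both queries return: [('Laptop',), ('Monitor',), ('Pen',), ('Tablet',)]

Reason: IS NOT NULL vs self-equality (both exclude NULLs)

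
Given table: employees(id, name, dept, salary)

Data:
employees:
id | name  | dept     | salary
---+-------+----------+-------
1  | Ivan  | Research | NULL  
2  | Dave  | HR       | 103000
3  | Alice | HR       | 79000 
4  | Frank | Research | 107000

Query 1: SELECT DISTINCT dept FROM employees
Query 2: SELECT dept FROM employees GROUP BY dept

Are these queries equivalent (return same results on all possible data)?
Yes, equivalent

Both queries return: [('HR',), ('Research',)]

Reason: Both get unique depts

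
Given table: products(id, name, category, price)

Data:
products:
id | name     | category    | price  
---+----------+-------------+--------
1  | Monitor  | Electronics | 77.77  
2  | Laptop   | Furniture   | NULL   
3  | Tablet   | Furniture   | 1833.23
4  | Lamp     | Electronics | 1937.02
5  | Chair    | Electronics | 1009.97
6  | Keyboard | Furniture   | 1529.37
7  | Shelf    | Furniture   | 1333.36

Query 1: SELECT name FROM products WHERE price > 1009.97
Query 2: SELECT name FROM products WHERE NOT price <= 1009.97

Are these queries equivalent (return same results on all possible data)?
Yes, equivalent

Both queries return: [('Keyboard',), ('Lamp',), ('Shelf',), ('Tablet',)]

Reason: Both filter price > 1009.97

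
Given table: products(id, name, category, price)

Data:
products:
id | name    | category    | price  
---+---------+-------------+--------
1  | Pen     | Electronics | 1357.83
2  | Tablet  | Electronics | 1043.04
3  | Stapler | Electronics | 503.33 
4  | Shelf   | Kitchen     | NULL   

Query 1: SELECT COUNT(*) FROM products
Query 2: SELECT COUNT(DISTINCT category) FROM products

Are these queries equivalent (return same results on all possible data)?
No, not equivalent

Query 1 returns: [(4,)]
Query 2 returns: [(2,)]

Reason: COUNT(*) counts rows, COUNT(DISTINCT category) counts unique categorys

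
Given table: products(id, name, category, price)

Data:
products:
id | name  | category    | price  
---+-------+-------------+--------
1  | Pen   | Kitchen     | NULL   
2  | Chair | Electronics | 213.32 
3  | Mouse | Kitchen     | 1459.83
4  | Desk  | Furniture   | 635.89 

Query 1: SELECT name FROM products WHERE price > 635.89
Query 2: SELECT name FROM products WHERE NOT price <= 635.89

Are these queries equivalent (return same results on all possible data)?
Yes, equivalent

Both queries return: [('Mouse',)]

Reason: Both filter price > 635.89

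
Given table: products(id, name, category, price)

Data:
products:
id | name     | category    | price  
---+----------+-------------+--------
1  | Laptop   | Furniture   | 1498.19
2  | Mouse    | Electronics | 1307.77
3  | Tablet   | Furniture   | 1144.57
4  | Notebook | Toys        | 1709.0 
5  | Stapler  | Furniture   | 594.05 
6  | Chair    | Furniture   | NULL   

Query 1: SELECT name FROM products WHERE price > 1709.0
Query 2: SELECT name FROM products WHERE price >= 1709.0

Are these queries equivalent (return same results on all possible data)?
No, not equivalent

Query 1 returns: []
Query 2 returns: [('Notebook',)]

Reason: > vs >= gives different results when price = 1709.0 exists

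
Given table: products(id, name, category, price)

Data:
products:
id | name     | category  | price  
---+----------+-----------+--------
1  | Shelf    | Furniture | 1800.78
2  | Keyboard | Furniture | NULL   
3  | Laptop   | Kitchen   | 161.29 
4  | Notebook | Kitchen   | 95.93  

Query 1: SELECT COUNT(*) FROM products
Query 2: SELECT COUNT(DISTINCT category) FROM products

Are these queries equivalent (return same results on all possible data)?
No, not equivalent

Query 1 returns: [(4,)]
Query 2 returns: [(2,)]

Reason: COUNT(*) counts rows, COUNT(DISTINCT category) counts unique categorys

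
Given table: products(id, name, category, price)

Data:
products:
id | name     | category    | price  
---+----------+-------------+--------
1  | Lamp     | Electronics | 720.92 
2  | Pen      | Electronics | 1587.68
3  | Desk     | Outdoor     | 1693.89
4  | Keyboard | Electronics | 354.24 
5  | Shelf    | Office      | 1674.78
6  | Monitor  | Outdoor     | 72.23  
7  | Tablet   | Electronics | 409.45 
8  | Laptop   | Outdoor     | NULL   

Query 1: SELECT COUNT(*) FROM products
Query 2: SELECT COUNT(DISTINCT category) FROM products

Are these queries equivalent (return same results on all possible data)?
No, not equivalent

Query 1 returns: [(8,)]
Query 2 returns: [(3,)]

Reason: COUNT(*) counts rows, COUNT(DISTINCT category) counts unique categorys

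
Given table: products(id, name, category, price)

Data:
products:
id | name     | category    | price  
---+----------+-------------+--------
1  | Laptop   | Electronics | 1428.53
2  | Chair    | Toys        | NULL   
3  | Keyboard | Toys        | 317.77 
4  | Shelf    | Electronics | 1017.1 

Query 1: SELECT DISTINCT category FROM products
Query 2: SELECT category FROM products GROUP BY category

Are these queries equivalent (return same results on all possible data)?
Yes, equivalent

Both queries return: [('Electronics',), ('Toys',)]

Reason: Both get unique categorys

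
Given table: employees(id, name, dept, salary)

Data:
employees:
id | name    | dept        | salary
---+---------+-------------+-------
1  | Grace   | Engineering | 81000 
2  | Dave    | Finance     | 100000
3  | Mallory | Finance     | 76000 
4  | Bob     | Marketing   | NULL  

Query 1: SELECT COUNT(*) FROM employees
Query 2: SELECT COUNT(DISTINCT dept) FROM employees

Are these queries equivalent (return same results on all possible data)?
No, not equivalent

Query 1 returns: [(4,)]
Query 2 returns: [(3,)]

Reason: COUNT(*) counts rows, COUNT(DISTINCT dept) counts unique depts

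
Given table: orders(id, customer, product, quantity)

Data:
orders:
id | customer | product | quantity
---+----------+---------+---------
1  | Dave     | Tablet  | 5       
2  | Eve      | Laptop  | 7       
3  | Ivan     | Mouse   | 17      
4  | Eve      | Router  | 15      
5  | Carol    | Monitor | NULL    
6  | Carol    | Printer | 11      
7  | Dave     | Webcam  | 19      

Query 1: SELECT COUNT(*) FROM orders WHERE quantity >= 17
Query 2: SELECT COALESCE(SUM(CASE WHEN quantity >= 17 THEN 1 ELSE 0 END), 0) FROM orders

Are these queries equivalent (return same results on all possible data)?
Yes, equivalent

Both queries return: [(2,)]

Reason: COUNT with WHERE vs conditional SUM (COALESCE handles empty-table NULL)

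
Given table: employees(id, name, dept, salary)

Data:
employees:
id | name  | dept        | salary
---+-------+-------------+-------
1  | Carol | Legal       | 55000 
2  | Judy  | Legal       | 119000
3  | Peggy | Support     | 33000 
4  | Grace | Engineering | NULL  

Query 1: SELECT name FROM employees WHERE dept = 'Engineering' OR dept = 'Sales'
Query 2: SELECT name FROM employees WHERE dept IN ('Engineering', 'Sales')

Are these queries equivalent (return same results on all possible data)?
Yes, equivalent

Both queries return: [('Grace',)]

Reason: OR vs IN are equivalent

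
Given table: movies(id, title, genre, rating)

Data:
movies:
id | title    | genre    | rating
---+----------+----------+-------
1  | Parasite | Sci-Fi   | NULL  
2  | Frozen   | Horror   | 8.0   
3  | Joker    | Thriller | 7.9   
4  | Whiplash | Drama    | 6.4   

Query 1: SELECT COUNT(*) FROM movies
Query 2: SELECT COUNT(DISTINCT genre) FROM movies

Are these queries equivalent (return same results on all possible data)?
No, not equivalent

Query 1 returns: [(4,)]
Query 2 returns: [(4,)]

Reason: COUNT(*) counts rows, COUNT(DISTINCT genre) counts unique genres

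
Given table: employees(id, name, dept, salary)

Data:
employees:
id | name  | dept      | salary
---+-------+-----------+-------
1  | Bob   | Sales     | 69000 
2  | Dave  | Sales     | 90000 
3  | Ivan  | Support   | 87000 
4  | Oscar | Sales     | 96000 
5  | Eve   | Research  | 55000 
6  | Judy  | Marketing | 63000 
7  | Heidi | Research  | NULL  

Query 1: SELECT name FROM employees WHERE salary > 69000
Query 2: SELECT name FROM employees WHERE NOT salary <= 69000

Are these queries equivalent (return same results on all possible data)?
Yes, equivalent

Both queries return: [('Dave',), ('Ivan',), ('Oscar',)]

Reason: Both filter salary > 69000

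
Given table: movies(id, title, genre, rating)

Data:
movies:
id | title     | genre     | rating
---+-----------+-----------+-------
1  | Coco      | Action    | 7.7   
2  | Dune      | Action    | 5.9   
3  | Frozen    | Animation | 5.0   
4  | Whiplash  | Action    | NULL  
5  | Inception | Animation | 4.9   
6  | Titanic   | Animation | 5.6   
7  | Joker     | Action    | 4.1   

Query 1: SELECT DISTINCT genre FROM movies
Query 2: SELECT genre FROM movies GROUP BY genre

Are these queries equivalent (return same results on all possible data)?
Yes, equivalent

Both queries return: [('Action',), ('Animation',)]

Reason: Both get unique genres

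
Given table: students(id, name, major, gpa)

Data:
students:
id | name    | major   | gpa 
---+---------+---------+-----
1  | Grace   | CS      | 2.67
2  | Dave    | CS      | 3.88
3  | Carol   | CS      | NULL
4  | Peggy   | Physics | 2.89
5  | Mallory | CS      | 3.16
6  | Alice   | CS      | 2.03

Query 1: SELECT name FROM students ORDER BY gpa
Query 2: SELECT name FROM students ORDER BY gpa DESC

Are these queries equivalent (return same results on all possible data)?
No, not equivalent

Query 1 returns: [('Carol',), ('Alice',), ('Grace',), ('Peggy',), ('Mallory',), ('Dave',)]
Query 2 returns: [('Dave',), ('Mallory',), ('Peggy',), ('Grace',), ('Alice',), ('Carol',)]

Reason: ASC vs DESC gives opposite ordering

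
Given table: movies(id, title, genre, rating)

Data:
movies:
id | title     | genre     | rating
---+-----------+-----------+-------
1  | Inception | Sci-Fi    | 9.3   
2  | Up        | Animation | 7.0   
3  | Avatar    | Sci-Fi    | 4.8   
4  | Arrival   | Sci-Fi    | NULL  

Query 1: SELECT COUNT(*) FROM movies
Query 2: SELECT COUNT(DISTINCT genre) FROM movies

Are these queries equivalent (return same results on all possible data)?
No, not equivalent

Query 1 returns: [(4,)]
Query 2 returns: [(2,)]

Reason: COUNT(*) counts rows, COUNT(DISTINCT genre) counts unique genres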